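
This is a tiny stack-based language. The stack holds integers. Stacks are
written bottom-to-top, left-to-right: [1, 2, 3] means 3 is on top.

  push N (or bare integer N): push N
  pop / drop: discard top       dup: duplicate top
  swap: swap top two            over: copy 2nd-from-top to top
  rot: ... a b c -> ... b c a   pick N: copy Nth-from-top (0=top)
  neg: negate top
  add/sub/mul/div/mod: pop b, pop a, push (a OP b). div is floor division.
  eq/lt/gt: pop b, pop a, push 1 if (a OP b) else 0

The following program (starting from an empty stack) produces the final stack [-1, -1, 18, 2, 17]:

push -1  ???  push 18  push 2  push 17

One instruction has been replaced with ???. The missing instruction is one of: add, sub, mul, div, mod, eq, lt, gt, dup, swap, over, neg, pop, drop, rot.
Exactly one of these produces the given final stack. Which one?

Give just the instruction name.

Answer: dup

Derivation:
Stack before ???: [-1]
Stack after ???:  [-1, -1]
The instruction that transforms [-1] -> [-1, -1] is: dup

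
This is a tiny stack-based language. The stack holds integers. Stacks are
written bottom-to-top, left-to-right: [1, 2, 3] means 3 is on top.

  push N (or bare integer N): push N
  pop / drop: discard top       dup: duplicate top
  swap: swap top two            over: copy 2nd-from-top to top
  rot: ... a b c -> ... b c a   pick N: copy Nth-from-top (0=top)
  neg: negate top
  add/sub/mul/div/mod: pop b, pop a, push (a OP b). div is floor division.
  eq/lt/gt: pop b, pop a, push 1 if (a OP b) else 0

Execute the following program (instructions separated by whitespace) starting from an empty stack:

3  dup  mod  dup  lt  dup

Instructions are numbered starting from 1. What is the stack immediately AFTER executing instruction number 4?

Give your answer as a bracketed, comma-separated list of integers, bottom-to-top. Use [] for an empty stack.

Step 1 ('3'): [3]
Step 2 ('dup'): [3, 3]
Step 3 ('mod'): [0]
Step 4 ('dup'): [0, 0]

Answer: [0, 0]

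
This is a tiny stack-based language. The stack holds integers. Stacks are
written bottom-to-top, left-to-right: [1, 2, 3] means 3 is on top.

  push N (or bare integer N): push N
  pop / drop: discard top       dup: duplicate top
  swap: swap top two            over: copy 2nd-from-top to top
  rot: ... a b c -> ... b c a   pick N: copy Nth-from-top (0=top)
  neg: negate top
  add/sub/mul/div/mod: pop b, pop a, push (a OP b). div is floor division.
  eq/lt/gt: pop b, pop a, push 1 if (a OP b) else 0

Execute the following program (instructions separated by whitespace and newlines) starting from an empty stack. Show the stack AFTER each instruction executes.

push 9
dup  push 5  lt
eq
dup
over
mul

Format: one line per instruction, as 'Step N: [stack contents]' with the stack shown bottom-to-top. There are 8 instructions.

Step 1: [9]
Step 2: [9, 9]
Step 3: [9, 9, 5]
Step 4: [9, 0]
Step 5: [0]
Step 6: [0, 0]
Step 7: [0, 0, 0]
Step 8: [0, 0]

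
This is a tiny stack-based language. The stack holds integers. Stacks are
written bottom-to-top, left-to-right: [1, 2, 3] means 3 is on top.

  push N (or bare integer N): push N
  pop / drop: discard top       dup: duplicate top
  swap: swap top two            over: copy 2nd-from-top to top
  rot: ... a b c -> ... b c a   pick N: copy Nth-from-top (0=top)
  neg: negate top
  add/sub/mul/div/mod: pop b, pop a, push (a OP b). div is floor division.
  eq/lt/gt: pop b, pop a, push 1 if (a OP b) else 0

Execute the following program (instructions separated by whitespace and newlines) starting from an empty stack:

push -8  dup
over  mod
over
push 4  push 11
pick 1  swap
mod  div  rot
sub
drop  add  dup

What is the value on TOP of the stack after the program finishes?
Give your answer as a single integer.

After 'push -8': [-8]
After 'dup': [-8, -8]
After 'over': [-8, -8, -8]
After 'mod': [-8, 0]
After 'over': [-8, 0, -8]
After 'push 4': [-8, 0, -8, 4]
After 'push 11': [-8, 0, -8, 4, 11]
After 'pick 1': [-8, 0, -8, 4, 11, 4]
After 'swap': [-8, 0, -8, 4, 4, 11]
After 'mod': [-8, 0, -8, 4, 4]
After 'div': [-8, 0, -8, 1]
After 'rot': [-8, -8, 1, 0]
After 'sub': [-8, -8, 1]
After 'drop': [-8, -8]
After 'add': [-16]
After 'dup': [-16, -16]

Answer: -16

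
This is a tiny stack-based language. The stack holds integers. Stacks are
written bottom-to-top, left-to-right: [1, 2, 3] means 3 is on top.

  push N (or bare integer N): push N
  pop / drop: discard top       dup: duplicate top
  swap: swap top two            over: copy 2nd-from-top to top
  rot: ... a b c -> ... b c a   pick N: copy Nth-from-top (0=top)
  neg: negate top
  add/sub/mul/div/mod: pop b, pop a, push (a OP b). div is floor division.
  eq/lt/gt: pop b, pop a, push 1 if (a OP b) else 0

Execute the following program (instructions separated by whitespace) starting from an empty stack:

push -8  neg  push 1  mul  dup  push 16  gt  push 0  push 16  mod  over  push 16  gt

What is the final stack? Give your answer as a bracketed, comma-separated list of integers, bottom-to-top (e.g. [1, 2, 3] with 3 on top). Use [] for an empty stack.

Answer: [8, 0, 0, 0]

Derivation:
After 'push -8': [-8]
After 'neg': [8]
After 'push 1': [8, 1]
After 'mul': [8]
After 'dup': [8, 8]
After 'push 16': [8, 8, 16]
After 'gt': [8, 0]
After 'push 0': [8, 0, 0]
After 'push 16': [8, 0, 0, 16]
After 'mod': [8, 0, 0]
After 'over': [8, 0, 0, 0]
After 'push 16': [8, 0, 0, 0, 16]
After 'gt': [8, 0, 0, 0]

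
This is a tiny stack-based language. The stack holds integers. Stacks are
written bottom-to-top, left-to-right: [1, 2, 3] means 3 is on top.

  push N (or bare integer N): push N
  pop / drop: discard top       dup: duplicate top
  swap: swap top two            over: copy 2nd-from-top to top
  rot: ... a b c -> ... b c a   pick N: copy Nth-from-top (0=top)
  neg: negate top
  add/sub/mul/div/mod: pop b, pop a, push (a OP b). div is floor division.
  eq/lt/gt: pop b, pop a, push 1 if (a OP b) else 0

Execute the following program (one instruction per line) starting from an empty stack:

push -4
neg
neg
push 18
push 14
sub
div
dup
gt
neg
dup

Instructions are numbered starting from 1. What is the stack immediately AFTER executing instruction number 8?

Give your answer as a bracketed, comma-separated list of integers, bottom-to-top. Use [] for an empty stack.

Step 1 ('push -4'): [-4]
Step 2 ('neg'): [4]
Step 3 ('neg'): [-4]
Step 4 ('push 18'): [-4, 18]
Step 5 ('push 14'): [-4, 18, 14]
Step 6 ('sub'): [-4, 4]
Step 7 ('div'): [-1]
Step 8 ('dup'): [-1, -1]

Answer: [-1, -1]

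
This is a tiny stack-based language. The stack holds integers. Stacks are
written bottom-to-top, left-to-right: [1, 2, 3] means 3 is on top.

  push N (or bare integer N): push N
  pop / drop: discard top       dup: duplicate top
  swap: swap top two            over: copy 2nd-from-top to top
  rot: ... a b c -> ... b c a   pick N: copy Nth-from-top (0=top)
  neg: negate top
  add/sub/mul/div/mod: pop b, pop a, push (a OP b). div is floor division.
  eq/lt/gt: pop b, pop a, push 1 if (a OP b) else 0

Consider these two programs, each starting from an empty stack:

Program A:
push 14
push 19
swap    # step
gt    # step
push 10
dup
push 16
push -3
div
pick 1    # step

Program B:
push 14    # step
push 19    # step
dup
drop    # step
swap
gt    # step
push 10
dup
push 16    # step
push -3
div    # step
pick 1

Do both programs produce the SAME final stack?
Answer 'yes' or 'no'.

Program A trace:
  After 'push 14': [14]
  After 'push 19': [14, 19]
  After 'swap': [19, 14]
  After 'gt': [1]
  After 'push 10': [1, 10]
  After 'dup': [1, 10, 10]
  After 'push 16': [1, 10, 10, 16]
  After 'push -3': [1, 10, 10, 16, -3]
  After 'div': [1, 10, 10, -6]
  After 'pick 1': [1, 10, 10, -6, 10]
Program A final stack: [1, 10, 10, -6, 10]

Program B trace:
  After 'push 14': [14]
  After 'push 19': [14, 19]
  After 'dup': [14, 19, 19]
  After 'drop': [14, 19]
  After 'swap': [19, 14]
  After 'gt': [1]
  After 'push 10': [1, 10]
  After 'dup': [1, 10, 10]
  After 'push 16': [1, 10, 10, 16]
  After 'push -3': [1, 10, 10, 16, -3]
  After 'div': [1, 10, 10, -6]
  After 'pick 1': [1, 10, 10, -6, 10]
Program B final stack: [1, 10, 10, -6, 10]
Same: yes

Answer: yes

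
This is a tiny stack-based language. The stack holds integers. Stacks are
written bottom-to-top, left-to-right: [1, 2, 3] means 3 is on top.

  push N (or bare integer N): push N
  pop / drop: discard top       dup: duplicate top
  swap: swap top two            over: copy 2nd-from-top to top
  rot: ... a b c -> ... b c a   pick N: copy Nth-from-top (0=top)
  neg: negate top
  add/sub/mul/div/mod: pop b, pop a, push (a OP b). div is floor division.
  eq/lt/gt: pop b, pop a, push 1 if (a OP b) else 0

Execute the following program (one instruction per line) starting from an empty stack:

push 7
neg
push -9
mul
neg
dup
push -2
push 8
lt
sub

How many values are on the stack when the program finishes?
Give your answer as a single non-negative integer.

After 'push 7': stack = [7] (depth 1)
After 'neg': stack = [-7] (depth 1)
After 'push -9': stack = [-7, -9] (depth 2)
After 'mul': stack = [63] (depth 1)
After 'neg': stack = [-63] (depth 1)
After 'dup': stack = [-63, -63] (depth 2)
After 'push -2': stack = [-63, -63, -2] (depth 3)
After 'push 8': stack = [-63, -63, -2, 8] (depth 4)
After 'lt': stack = [-63, -63, 1] (depth 3)
After 'sub': stack = [-63, -64] (depth 2)

Answer: 2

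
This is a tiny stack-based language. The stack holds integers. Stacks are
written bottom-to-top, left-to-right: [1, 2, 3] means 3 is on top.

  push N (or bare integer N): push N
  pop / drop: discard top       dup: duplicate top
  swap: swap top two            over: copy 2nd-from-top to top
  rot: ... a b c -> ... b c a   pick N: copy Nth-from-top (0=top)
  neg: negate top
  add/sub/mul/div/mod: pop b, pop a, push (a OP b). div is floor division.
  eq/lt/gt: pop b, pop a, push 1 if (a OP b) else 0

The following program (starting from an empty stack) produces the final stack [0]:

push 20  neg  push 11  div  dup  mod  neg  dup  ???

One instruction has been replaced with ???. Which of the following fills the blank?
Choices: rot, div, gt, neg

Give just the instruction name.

Stack before ???: [0, 0]
Stack after ???:  [0]
Checking each choice:
  rot: stack underflow (need 3, have 2)
  div: division by zero
  gt: MATCH
  neg: produces [0, 0]


Answer: gt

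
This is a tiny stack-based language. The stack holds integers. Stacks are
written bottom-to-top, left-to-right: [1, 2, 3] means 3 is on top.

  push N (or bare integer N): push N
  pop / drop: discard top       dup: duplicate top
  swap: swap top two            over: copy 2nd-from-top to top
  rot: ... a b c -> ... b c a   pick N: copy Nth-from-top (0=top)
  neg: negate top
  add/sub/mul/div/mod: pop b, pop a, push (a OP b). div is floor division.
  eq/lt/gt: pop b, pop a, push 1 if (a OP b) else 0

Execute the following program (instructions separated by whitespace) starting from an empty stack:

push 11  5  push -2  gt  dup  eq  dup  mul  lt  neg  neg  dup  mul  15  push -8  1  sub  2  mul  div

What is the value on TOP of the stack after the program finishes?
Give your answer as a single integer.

Answer: -1

Derivation:
After 'push 11': [11]
After 'push 5': [11, 5]
After 'push -2': [11, 5, -2]
After 'gt': [11, 1]
After 'dup': [11, 1, 1]
After 'eq': [11, 1]
After 'dup': [11, 1, 1]
After 'mul': [11, 1]
After 'lt': [0]
After 'neg': [0]
After 'neg': [0]
After 'dup': [0, 0]
After 'mul': [0]
After 'push 15': [0, 15]
After 'push -8': [0, 15, -8]
After 'push 1': [0, 15, -8, 1]
After 'sub': [0, 15, -9]
After 'push 2': [0, 15, -9, 2]
After 'mul': [0, 15, -18]
After 'div': [0, -1]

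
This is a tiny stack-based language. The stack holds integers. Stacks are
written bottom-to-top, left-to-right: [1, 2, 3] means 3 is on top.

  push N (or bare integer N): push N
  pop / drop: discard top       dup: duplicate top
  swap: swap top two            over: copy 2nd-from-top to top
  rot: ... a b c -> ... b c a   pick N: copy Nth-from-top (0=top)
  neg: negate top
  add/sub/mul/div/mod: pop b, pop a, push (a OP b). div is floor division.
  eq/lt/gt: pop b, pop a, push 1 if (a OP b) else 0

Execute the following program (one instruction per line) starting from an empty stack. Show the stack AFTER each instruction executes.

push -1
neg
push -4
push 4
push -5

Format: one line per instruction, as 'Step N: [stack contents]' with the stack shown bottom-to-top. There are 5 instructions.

Step 1: [-1]
Step 2: [1]
Step 3: [1, -4]
Step 4: [1, -4, 4]
Step 5: [1, -4, 4, -5]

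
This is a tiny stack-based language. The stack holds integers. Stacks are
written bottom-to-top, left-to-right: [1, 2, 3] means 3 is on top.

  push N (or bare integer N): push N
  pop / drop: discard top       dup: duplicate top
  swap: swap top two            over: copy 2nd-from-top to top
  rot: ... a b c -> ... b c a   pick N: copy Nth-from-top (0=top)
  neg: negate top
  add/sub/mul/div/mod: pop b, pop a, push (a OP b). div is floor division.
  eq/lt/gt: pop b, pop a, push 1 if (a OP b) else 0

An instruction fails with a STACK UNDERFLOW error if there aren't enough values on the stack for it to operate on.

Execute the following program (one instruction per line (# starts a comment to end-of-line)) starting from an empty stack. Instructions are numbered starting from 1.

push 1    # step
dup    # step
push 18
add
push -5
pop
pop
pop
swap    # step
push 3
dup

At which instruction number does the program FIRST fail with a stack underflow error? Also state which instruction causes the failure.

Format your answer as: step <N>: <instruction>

Step 1 ('push 1'): stack = [1], depth = 1
Step 2 ('dup'): stack = [1, 1], depth = 2
Step 3 ('push 18'): stack = [1, 1, 18], depth = 3
Step 4 ('add'): stack = [1, 19], depth = 2
Step 5 ('push -5'): stack = [1, 19, -5], depth = 3
Step 6 ('pop'): stack = [1, 19], depth = 2
Step 7 ('pop'): stack = [1], depth = 1
Step 8 ('pop'): stack = [], depth = 0
Step 9 ('swap'): needs 2 value(s) but depth is 0 — STACK UNDERFLOW

Answer: step 9: swap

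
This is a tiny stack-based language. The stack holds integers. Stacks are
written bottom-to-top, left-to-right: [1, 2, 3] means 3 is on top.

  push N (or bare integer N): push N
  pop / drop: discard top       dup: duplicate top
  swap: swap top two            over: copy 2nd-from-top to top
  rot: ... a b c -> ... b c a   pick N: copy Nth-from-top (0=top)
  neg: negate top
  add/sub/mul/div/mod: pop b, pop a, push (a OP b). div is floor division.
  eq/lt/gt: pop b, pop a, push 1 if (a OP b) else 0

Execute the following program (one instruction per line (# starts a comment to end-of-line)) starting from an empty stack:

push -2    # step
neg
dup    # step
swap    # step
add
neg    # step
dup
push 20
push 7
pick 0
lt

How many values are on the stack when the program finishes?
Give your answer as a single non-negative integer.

Answer: 4

Derivation:
After 'push -2': stack = [-2] (depth 1)
After 'neg': stack = [2] (depth 1)
After 'dup': stack = [2, 2] (depth 2)
After 'swap': stack = [2, 2] (depth 2)
After 'add': stack = [4] (depth 1)
After 'neg': stack = [-4] (depth 1)
After 'dup': stack = [-4, -4] (depth 2)
After 'push 20': stack = [-4, -4, 20] (depth 3)
After 'push 7': stack = [-4, -4, 20, 7] (depth 4)
After 'pick 0': stack = [-4, -4, 20, 7, 7] (depth 5)
After 'lt': stack = [-4, -4, 20, 0] (depth 4)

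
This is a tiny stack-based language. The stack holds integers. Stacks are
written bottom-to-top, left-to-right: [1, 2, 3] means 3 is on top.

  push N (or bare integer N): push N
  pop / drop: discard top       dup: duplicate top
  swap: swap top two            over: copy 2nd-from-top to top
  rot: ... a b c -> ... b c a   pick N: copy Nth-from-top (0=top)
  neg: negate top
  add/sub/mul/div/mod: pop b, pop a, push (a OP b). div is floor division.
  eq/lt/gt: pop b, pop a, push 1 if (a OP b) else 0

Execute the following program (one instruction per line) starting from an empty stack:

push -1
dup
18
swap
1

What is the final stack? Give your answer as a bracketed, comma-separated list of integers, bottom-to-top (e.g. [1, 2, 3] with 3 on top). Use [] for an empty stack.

After 'push -1': [-1]
After 'dup': [-1, -1]
After 'push 18': [-1, -1, 18]
After 'swap': [-1, 18, -1]
After 'push 1': [-1, 18, -1, 1]

Answer: [-1, 18, -1, 1]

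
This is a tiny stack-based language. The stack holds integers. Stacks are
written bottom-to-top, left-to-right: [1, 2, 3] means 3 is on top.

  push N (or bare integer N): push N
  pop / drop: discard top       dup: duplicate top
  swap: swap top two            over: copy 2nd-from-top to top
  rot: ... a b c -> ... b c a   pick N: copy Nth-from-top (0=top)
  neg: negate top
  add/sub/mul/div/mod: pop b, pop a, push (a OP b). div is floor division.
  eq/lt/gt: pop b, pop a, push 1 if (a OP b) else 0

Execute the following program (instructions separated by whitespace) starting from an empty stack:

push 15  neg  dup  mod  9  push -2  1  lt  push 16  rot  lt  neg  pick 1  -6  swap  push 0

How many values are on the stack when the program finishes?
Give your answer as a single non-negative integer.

Answer: 6

Derivation:
After 'push 15': stack = [15] (depth 1)
After 'neg': stack = [-15] (depth 1)
After 'dup': stack = [-15, -15] (depth 2)
After 'mod': stack = [0] (depth 1)
After 'push 9': stack = [0, 9] (depth 2)
After 'push -2': stack = [0, 9, -2] (depth 3)
After 'push 1': stack = [0, 9, -2, 1] (depth 4)
After 'lt': stack = [0, 9, 1] (depth 3)
After 'push 16': stack = [0, 9, 1, 16] (depth 4)
After 'rot': stack = [0, 1, 16, 9] (depth 4)
After 'lt': stack = [0, 1, 0] (depth 3)
After 'neg': stack = [0, 1, 0] (depth 3)
After 'pick 1': stack = [0, 1, 0, 1] (depth 4)
After 'push -6': stack = [0, 1, 0, 1, -6] (depth 5)
After 'swap': stack = [0, 1, 0, -6, 1] (depth 5)
After 'push 0': stack = [0, 1, 0, -6, 1, 0] (depth 6)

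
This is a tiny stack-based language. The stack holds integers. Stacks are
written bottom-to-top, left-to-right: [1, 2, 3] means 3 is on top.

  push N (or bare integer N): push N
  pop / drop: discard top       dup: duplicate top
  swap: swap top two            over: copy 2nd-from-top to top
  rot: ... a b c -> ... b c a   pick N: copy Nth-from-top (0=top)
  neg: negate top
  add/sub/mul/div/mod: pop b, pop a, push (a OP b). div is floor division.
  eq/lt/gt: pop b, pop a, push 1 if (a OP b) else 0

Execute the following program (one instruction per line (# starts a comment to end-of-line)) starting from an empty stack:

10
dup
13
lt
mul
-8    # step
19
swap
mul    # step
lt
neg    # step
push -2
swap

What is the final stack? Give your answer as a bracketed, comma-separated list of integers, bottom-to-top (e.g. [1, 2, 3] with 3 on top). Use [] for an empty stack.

After 'push 10': [10]
After 'dup': [10, 10]
After 'push 13': [10, 10, 13]
After 'lt': [10, 1]
After 'mul': [10]
After 'push -8': [10, -8]
After 'push 19': [10, -8, 19]
After 'swap': [10, 19, -8]
After 'mul': [10, -152]
After 'lt': [0]
After 'neg': [0]
After 'push -2': [0, -2]
After 'swap': [-2, 0]

Answer: [-2, 0]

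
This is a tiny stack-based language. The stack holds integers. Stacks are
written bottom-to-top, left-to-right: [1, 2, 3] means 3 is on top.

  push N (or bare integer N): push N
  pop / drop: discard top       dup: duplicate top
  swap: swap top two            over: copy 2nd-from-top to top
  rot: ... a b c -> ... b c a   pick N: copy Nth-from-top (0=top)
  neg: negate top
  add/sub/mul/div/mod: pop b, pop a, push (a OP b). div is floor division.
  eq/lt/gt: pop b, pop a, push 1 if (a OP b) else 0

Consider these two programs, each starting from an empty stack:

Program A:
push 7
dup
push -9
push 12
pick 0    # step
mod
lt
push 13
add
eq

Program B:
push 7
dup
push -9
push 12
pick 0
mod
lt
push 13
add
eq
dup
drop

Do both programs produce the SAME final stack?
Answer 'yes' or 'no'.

Answer: yes

Derivation:
Program A trace:
  After 'push 7': [7]
  After 'dup': [7, 7]
  After 'push -9': [7, 7, -9]
  After 'push 12': [7, 7, -9, 12]
  After 'pick 0': [7, 7, -9, 12, 12]
  After 'mod': [7, 7, -9, 0]
  After 'lt': [7, 7, 1]
  After 'push 13': [7, 7, 1, 13]
  After 'add': [7, 7, 14]
  After 'eq': [7, 0]
Program A final stack: [7, 0]

Program B trace:
  After 'push 7': [7]
  After 'dup': [7, 7]
  After 'push -9': [7, 7, -9]
  After 'push 12': [7, 7, -9, 12]
  After 'pick 0': [7, 7, -9, 12, 12]
  After 'mod': [7, 7, -9, 0]
  After 'lt': [7, 7, 1]
  After 'push 13': [7, 7, 1, 13]
  After 'add': [7, 7, 14]
  After 'eq': [7, 0]
  After 'dup': [7, 0, 0]
  After 'drop': [7, 0]
Program B final stack: [7, 0]
Same: yes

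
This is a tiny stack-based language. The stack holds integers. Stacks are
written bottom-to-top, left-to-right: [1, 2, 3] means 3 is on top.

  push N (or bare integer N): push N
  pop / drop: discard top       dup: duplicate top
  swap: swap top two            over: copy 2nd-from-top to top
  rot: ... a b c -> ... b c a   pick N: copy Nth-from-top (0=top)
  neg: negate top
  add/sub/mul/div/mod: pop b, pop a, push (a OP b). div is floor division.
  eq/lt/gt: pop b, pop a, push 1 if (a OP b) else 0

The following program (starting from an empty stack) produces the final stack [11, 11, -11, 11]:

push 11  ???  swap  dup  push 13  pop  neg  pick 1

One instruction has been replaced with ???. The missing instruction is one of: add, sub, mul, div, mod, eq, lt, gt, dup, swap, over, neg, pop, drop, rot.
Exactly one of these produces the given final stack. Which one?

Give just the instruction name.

Answer: dup

Derivation:
Stack before ???: [11]
Stack after ???:  [11, 11]
The instruction that transforms [11] -> [11, 11] is: dup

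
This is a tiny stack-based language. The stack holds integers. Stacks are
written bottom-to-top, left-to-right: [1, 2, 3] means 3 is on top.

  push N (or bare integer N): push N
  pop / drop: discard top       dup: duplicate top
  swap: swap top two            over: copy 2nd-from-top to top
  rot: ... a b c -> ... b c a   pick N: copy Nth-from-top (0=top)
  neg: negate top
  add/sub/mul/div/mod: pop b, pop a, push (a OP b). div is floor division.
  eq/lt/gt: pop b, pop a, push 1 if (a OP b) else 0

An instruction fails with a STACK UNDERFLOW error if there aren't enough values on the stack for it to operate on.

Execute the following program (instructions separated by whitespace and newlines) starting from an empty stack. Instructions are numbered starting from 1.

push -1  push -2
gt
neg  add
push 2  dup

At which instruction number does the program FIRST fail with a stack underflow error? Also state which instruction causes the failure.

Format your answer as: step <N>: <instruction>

Step 1 ('push -1'): stack = [-1], depth = 1
Step 2 ('push -2'): stack = [-1, -2], depth = 2
Step 3 ('gt'): stack = [1], depth = 1
Step 4 ('neg'): stack = [-1], depth = 1
Step 5 ('add'): needs 2 value(s) but depth is 1 — STACK UNDERFLOW

Answer: step 5: add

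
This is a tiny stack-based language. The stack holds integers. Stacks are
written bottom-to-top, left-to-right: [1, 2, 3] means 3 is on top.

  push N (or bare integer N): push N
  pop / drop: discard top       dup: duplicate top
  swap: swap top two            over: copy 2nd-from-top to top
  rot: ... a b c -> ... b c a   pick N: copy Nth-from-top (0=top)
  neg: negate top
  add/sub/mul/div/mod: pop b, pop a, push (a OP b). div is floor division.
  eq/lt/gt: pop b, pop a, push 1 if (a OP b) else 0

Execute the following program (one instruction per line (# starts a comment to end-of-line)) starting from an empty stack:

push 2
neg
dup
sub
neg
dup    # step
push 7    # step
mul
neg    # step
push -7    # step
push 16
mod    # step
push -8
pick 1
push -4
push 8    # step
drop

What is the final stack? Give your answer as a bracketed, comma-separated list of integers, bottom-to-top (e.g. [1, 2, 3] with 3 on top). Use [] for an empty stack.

After 'push 2': [2]
After 'neg': [-2]
After 'dup': [-2, -2]
After 'sub': [0]
After 'neg': [0]
After 'dup': [0, 0]
After 'push 7': [0, 0, 7]
After 'mul': [0, 0]
After 'neg': [0, 0]
After 'push -7': [0, 0, -7]
After 'push 16': [0, 0, -7, 16]
After 'mod': [0, 0, 9]
After 'push -8': [0, 0, 9, -8]
After 'pick 1': [0, 0, 9, -8, 9]
After 'push -4': [0, 0, 9, -8, 9, -4]
After 'push 8': [0, 0, 9, -8, 9, -4, 8]
After 'drop': [0, 0, 9, -8, 9, -4]

Answer: [0, 0, 9, -8, 9, -4]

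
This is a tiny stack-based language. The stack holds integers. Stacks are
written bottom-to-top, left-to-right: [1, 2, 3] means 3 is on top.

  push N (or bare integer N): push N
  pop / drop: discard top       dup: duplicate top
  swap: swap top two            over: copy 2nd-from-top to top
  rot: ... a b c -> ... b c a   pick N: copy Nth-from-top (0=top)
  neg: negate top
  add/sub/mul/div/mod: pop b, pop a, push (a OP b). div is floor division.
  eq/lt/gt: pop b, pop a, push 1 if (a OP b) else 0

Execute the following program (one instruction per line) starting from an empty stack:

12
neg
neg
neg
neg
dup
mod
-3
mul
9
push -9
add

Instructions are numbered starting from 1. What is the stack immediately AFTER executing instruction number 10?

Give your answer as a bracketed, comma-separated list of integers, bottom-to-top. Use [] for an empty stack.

Step 1 ('12'): [12]
Step 2 ('neg'): [-12]
Step 3 ('neg'): [12]
Step 4 ('neg'): [-12]
Step 5 ('neg'): [12]
Step 6 ('dup'): [12, 12]
Step 7 ('mod'): [0]
Step 8 ('-3'): [0, -3]
Step 9 ('mul'): [0]
Step 10 ('9'): [0, 9]

Answer: [0, 9]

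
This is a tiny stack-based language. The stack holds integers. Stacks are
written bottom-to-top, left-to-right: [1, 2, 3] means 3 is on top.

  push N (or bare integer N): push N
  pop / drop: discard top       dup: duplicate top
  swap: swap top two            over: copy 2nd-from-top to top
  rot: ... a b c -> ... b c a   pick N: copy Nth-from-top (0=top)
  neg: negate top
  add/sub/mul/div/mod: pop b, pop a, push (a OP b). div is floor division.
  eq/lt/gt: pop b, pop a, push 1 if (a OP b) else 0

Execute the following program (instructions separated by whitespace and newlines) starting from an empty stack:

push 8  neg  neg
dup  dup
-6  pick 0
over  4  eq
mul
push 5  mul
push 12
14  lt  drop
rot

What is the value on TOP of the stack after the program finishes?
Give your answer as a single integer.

Answer: 8

Derivation:
After 'push 8': [8]
After 'neg': [-8]
After 'neg': [8]
After 'dup': [8, 8]
After 'dup': [8, 8, 8]
After 'push -6': [8, 8, 8, -6]
After 'pick 0': [8, 8, 8, -6, -6]
After 'over': [8, 8, 8, -6, -6, -6]
After 'push 4': [8, 8, 8, -6, -6, -6, 4]
After 'eq': [8, 8, 8, -6, -6, 0]
After 'mul': [8, 8, 8, -6, 0]
After 'push 5': [8, 8, 8, -6, 0, 5]
After 'mul': [8, 8, 8, -6, 0]
After 'push 12': [8, 8, 8, -6, 0, 12]
After 'push 14': [8, 8, 8, -6, 0, 12, 14]
After 'lt': [8, 8, 8, -6, 0, 1]
After 'drop': [8, 8, 8, -6, 0]
After 'rot': [8, 8, -6, 0, 8]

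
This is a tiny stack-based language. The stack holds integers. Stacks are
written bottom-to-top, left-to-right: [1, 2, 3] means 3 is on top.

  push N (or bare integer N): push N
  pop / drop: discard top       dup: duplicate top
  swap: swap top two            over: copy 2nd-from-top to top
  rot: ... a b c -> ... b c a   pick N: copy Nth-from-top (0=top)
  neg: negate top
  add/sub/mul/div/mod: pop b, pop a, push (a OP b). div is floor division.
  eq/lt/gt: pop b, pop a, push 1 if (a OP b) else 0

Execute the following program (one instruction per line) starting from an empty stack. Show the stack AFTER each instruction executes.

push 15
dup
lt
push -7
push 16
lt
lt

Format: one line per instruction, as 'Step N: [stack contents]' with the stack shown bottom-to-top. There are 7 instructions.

Step 1: [15]
Step 2: [15, 15]
Step 3: [0]
Step 4: [0, -7]
Step 5: [0, -7, 16]
Step 6: [0, 1]
Step 7: [1]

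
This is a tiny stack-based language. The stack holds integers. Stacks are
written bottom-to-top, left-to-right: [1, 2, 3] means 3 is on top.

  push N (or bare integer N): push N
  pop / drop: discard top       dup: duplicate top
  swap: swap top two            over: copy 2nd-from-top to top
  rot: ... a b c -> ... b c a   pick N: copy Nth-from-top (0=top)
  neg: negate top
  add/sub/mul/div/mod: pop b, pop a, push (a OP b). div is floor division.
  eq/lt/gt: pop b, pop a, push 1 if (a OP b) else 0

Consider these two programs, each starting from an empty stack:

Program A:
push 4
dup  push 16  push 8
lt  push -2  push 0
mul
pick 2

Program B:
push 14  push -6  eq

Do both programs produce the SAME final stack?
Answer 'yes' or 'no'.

Program A trace:
  After 'push 4': [4]
  After 'dup': [4, 4]
  After 'push 16': [4, 4, 16]
  After 'push 8': [4, 4, 16, 8]
  After 'lt': [4, 4, 0]
  After 'push -2': [4, 4, 0, -2]
  After 'push 0': [4, 4, 0, -2, 0]
  After 'mul': [4, 4, 0, 0]
  After 'pick 2': [4, 4, 0, 0, 4]
Program A final stack: [4, 4, 0, 0, 4]

Program B trace:
  After 'push 14': [14]
  After 'push -6': [14, -6]
  After 'eq': [0]
Program B final stack: [0]
Same: no

Answer: no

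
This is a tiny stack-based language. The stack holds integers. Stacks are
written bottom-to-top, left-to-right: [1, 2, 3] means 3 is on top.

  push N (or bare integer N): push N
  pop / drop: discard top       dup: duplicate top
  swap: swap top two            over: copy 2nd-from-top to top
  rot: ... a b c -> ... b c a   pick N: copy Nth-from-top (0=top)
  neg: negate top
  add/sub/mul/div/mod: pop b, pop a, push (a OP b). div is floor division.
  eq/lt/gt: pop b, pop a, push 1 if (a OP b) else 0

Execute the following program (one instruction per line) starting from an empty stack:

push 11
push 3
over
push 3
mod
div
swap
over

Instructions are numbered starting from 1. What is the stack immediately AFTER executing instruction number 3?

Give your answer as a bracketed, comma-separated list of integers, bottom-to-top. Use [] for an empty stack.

Answer: [11, 3, 11]

Derivation:
Step 1 ('push 11'): [11]
Step 2 ('push 3'): [11, 3]
Step 3 ('over'): [11, 3, 11]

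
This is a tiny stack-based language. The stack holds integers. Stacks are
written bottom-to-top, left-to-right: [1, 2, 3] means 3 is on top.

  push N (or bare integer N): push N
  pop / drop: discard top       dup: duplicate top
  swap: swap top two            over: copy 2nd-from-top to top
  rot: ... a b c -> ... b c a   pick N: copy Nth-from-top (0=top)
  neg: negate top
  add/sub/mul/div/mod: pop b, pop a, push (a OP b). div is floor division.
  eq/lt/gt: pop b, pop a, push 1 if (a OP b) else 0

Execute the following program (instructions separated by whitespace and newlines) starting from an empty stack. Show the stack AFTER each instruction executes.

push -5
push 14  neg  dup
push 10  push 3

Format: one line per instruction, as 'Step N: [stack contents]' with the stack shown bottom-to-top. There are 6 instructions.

Step 1: [-5]
Step 2: [-5, 14]
Step 3: [-5, -14]
Step 4: [-5, -14, -14]
Step 5: [-5, -14, -14, 10]
Step 6: [-5, -14, -14, 10, 3]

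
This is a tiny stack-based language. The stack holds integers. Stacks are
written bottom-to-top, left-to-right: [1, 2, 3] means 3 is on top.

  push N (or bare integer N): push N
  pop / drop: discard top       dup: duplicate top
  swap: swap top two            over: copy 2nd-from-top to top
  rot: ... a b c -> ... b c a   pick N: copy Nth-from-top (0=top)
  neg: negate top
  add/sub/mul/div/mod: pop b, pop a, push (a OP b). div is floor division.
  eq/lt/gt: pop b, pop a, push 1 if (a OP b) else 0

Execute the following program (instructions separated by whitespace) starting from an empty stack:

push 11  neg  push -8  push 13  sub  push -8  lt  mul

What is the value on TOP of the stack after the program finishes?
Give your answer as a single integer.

Answer: -11

Derivation:
After 'push 11': [11]
After 'neg': [-11]
After 'push -8': [-11, -8]
After 'push 13': [-11, -8, 13]
After 'sub': [-11, -21]
After 'push -8': [-11, -21, -8]
After 'lt': [-11, 1]
After 'mul': [-11]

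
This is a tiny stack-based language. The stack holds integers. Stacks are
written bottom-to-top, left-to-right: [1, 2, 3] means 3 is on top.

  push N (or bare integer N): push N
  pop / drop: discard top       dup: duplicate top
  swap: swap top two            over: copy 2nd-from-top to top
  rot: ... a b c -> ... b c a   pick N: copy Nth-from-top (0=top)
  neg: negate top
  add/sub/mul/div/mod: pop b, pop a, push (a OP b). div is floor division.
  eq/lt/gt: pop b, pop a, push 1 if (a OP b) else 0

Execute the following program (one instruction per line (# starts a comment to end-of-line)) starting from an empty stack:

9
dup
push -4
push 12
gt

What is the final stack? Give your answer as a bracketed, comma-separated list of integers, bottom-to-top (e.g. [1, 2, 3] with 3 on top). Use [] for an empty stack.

Answer: [9, 9, 0]

Derivation:
After 'push 9': [9]
After 'dup': [9, 9]
After 'push -4': [9, 9, -4]
After 'push 12': [9, 9, -4, 12]
After 'gt': [9, 9, 0]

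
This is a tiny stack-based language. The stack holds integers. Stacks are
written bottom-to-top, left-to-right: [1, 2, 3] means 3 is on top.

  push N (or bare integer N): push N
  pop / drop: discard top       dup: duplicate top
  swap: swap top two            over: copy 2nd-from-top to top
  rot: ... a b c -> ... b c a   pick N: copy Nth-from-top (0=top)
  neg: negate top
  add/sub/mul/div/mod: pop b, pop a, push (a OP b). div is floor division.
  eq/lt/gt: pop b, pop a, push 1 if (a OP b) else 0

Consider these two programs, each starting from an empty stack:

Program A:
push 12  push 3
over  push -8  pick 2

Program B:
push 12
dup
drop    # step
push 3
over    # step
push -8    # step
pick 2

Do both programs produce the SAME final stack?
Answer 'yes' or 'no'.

Program A trace:
  After 'push 12': [12]
  After 'push 3': [12, 3]
  After 'over': [12, 3, 12]
  After 'push -8': [12, 3, 12, -8]
  After 'pick 2': [12, 3, 12, -8, 3]
Program A final stack: [12, 3, 12, -8, 3]

Program B trace:
  After 'push 12': [12]
  After 'dup': [12, 12]
  After 'drop': [12]
  After 'push 3': [12, 3]
  After 'over': [12, 3, 12]
  After 'push -8': [12, 3, 12, -8]
  After 'pick 2': [12, 3, 12, -8, 3]
Program B final stack: [12, 3, 12, -8, 3]
Same: yes

Answer: yes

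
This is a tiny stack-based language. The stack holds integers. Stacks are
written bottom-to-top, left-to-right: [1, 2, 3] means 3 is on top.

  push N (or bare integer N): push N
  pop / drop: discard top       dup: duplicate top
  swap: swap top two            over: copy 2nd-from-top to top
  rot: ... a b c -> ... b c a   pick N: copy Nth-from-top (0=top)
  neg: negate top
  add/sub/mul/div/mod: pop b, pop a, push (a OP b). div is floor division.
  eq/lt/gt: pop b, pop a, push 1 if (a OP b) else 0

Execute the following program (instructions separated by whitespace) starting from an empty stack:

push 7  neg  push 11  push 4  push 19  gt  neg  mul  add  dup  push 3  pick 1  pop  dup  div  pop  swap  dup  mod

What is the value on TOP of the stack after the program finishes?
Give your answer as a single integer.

After 'push 7': [7]
After 'neg': [-7]
After 'push 11': [-7, 11]
After 'push 4': [-7, 11, 4]
After 'push 19': [-7, 11, 4, 19]
After 'gt': [-7, 11, 0]
After 'neg': [-7, 11, 0]
After 'mul': [-7, 0]
After 'add': [-7]
After 'dup': [-7, -7]
After 'push 3': [-7, -7, 3]
After 'pick 1': [-7, -7, 3, -7]
After 'pop': [-7, -7, 3]
After 'dup': [-7, -7, 3, 3]
After 'div': [-7, -7, 1]
After 'pop': [-7, -7]
After 'swap': [-7, -7]
After 'dup': [-7, -7, -7]
After 'mod': [-7, 0]

Answer: 0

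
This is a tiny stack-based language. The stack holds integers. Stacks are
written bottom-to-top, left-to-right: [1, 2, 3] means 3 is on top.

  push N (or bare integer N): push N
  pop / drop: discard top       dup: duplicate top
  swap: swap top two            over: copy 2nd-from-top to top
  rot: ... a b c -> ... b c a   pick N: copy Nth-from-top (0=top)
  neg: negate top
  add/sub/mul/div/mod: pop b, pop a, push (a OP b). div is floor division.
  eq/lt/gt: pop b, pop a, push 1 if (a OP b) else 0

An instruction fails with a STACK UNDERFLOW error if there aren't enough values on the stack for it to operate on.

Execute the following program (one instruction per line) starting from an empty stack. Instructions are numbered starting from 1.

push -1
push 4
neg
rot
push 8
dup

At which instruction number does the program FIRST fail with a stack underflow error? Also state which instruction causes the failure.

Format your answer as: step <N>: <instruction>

Answer: step 4: rot

Derivation:
Step 1 ('push -1'): stack = [-1], depth = 1
Step 2 ('push 4'): stack = [-1, 4], depth = 2
Step 3 ('neg'): stack = [-1, -4], depth = 2
Step 4 ('rot'): needs 3 value(s) but depth is 2 — STACK UNDERFLOW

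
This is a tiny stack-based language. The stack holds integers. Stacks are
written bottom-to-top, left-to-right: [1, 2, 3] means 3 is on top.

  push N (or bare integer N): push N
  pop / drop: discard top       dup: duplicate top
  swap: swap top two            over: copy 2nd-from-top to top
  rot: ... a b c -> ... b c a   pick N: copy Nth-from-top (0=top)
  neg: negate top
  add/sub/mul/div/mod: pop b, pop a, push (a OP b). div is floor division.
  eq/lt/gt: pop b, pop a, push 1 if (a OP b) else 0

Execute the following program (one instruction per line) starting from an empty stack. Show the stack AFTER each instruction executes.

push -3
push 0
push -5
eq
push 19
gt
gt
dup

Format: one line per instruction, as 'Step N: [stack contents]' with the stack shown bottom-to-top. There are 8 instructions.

Step 1: [-3]
Step 2: [-3, 0]
Step 3: [-3, 0, -5]
Step 4: [-3, 0]
Step 5: [-3, 0, 19]
Step 6: [-3, 0]
Step 7: [0]
Step 8: [0, 0]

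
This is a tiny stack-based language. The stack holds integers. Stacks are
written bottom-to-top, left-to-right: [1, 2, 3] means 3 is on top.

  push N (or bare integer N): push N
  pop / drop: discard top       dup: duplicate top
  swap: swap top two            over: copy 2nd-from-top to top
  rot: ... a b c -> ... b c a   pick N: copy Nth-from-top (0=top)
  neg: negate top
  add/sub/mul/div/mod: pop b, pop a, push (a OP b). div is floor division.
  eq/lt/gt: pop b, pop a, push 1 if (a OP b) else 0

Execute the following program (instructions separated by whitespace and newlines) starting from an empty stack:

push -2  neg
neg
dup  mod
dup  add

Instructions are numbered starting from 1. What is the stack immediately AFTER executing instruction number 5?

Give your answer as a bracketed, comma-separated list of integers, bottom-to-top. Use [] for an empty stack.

Step 1 ('push -2'): [-2]
Step 2 ('neg'): [2]
Step 3 ('neg'): [-2]
Step 4 ('dup'): [-2, -2]
Step 5 ('mod'): [0]

Answer: [0]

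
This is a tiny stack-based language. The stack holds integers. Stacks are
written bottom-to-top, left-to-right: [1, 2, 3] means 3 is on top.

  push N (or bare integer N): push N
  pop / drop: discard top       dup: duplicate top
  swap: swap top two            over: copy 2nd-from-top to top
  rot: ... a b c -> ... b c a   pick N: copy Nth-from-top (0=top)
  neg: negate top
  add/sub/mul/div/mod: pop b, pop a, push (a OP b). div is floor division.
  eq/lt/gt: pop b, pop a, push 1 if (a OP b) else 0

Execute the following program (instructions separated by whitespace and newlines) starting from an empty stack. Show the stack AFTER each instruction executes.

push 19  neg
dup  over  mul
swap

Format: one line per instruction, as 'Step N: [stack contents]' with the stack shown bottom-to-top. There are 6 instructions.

Step 1: [19]
Step 2: [-19]
Step 3: [-19, -19]
Step 4: [-19, -19, -19]
Step 5: [-19, 361]
Step 6: [361, -19]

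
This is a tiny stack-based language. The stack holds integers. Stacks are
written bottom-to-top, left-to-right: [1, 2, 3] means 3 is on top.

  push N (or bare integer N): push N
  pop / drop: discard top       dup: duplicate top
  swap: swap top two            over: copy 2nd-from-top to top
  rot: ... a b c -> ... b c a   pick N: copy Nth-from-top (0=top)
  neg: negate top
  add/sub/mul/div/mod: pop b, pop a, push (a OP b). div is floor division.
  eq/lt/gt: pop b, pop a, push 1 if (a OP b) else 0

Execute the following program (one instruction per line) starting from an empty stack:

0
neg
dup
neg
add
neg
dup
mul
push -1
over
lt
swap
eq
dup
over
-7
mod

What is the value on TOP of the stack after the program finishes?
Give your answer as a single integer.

Answer: 0

Derivation:
After 'push 0': [0]
After 'neg': [0]
After 'dup': [0, 0]
After 'neg': [0, 0]
After 'add': [0]
After 'neg': [0]
After 'dup': [0, 0]
After 'mul': [0]
After 'push -1': [0, -1]
After 'over': [0, -1, 0]
After 'lt': [0, 1]
After 'swap': [1, 0]
After 'eq': [0]
After 'dup': [0, 0]
After 'over': [0, 0, 0]
After 'push -7': [0, 0, 0, -7]
After 'mod': [0, 0, 0]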